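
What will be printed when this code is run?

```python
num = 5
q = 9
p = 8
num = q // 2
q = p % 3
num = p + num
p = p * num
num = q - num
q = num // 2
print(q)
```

-5

num = 9//2 = 4
q = 8%3 = 2
num = 8+4 = 12
p = 8*12 = 96
num = 2-12 = -10
q = (-10)//2 = -5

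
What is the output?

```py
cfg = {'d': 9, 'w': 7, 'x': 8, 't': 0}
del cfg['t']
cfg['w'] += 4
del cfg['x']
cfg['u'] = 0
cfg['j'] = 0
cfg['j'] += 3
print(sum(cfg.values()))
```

del 't' → {'d': 9, 'w': 7, 'x': 8}
cfg['w'] = 7+4 = 11 → {'d': 9, 'w': 11, 'x': 8}
del 'x' → {'d': 9, 'w': 11}
cfg['u'] = 0 → {'d': 9, 'w': 11, 'u': 0}
cfg['j'] = 0 → {'d': 9, 'w': 11, 'u': 0, 'j': 0}
cfg['j'] = 0+3 = 3 → {'d': 9, 'w': 11, 'u': 0, 'j': 3}
sum of values = 23

23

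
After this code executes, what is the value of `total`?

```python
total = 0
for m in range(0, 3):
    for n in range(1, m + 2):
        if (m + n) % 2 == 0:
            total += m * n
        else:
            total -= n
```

-2

m=0,n=1: odd sum, total = 0-1 = -1
m=1,n=1: even sum, total = (-1)+1 = 0
m=1,n=2: odd sum, total = 0-2 = -2
m=2,n=1: odd sum, total = (-2)-1 = -3
m=2,n=2: even sum, total = (-3)+4 = 1
m=2,n=3: odd sum, total = 1-3 = -2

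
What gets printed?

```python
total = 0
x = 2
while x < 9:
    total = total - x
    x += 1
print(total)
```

x=2: total = 0-2 = -2
x=3: total = (-2)-3 = -5
x=4: total = (-5)-4 = -9
x=5: total = (-9)-5 = -14
x=6: total = (-14)-6 = -20
x=7: total = (-20)-7 = -27
x=8: total = (-27)-8 = -35

-35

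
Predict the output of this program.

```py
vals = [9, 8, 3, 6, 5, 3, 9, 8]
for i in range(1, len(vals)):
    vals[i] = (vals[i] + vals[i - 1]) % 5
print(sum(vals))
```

i=1: vals[1] = (8+9)%5 = 2 → [9, 2, 3, 6, 5, 3, 9, 8]
i=2: vals[2] = (3+2)%5 = 0 → [9, 2, 0, 6, 5, 3, 9, 8]
i=3: vals[3] = (6+0)%5 = 1 → [9, 2, 0, 1, 5, 3, 9, 8]
i=4: vals[4] = (5+1)%5 = 1 → [9, 2, 0, 1, 1, 3, 9, 8]
i=5: vals[5] = (3+1)%5 = 4 → [9, 2, 0, 1, 1, 4, 9, 8]
i=6: vals[6] = (9+4)%5 = 3 → [9, 2, 0, 1, 1, 4, 3, 8]
i=7: vals[7] = (8+3)%5 = 1 → [9, 2, 0, 1, 1, 4, 3, 1]
sum = 21

21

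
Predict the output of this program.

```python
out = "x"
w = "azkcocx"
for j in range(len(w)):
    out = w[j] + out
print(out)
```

xcockzax

j=0: prepend 'a' → 'ax'
j=1: prepend 'z' → 'zax'
j=2: prepend 'k' → 'kzax'
j=3: prepend 'c' → 'ckzax'
j=4: prepend 'o' → 'ockzax'
j=5: prepend 'c' → 'cockzax'
j=6: prepend 'x' → 'xcockzax'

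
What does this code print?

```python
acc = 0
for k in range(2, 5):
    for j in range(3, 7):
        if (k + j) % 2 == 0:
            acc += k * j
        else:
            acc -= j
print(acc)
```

k=2,j=3: odd sum, acc = 0-3 = -3
k=2,j=4: even sum, acc = (-3)+8 = 5
k=2,j=5: odd sum, acc = 5-5 = 0
k=2,j=6: even sum, acc = 0+12 = 12
k=3,j=3: even sum, acc = 12+9 = 21
k=3,j=4: odd sum, acc = 21-4 = 17
k=3,j=5: even sum, acc = 17+15 = 32
k=3,j=6: odd sum, acc = 32-6 = 26
k=4,j=3: odd sum, acc = 26-3 = 23
k=4,j=4: even sum, acc = 23+16 = 39
k=4,j=5: odd sum, acc = 39-5 = 34
k=4,j=6: even sum, acc = 34+24 = 58

58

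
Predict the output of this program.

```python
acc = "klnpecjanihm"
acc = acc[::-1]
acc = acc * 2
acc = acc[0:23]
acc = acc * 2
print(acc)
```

mhinajcepnlkmhinajcepnlmhinajcepnlkmhinajcepnl

reverse → 'mhinajcepnlk'
repeat ×2 → 'mhinajcepnlkmhinajcepnlk'
slice [0:23] → 'mhinajcepnlkmhinajcepnl'
repeat ×2 → 'mhinajcepnlkmhinajcepnlmhinajcepnlkmhinajcepnl'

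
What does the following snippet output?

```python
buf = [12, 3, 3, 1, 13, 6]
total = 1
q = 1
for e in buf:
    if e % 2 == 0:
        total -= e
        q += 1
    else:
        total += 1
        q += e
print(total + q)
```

10

e=12: even, total = 1-12 = -11; q=2
e=3: not even, total = (-11)+1 = -10; q=5
e=3: not even, total = (-10)+1 = -9; q=8
e=1: not even, total = (-9)+1 = -8; q=9
e=13: not even, total = (-8)+1 = -7; q=22
e=6: even, total = (-7)-6 = -13; q=23
total+q = (-13)+23 = 10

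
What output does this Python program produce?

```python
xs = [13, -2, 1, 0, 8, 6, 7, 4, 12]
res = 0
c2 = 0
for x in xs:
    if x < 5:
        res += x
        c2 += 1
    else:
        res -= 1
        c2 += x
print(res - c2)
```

x=13: not <5, res = 0-1 = -1; c2=13
x=-2: <5, res = (-1)+(-2) = -3; c2=14
x=1: <5, res = (-3)+1 = -2; c2=15
x=0: <5, res = (-2)+0 = -2; c2=16
x=8: not <5, res = (-2)-1 = -3; c2=24
x=6: not <5, res = (-3)-1 = -4; c2=30
x=7: not <5, res = (-4)-1 = -5; c2=37
x=4: <5, res = (-5)+4 = -1; c2=38
x=12: not <5, res = (-1)-1 = -2; c2=50
res-c2 = (-2)-50 = -52

-52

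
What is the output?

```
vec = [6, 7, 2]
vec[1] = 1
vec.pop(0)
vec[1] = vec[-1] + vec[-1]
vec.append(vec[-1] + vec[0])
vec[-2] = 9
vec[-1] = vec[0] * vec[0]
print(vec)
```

vec[1] = 1 → [6, 1, 2]
pop(0) removes 6 → [1, 2]
vec[1] = vec[-1]+vec[-1] = 2+2 = 4 → [1, 4]
append vec[-1]+vec[0] = 4+1 = 5 → [1, 4, 5]
vec[-2] = 9 → [1, 9, 5]
vec[-1] = vec[0]*vec[0] = 1*1 = 1 → [1, 9, 1]

[1, 9, 1]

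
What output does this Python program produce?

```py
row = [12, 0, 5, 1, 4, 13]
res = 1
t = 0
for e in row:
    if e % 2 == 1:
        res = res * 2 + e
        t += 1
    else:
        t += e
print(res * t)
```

817

e=12: not odd; t=12
e=0: not odd; t=12
e=5: odd, res = 1*2+5 = 7; t=13
e=1: odd, res = 7*2+1 = 15; t=14
e=4: not odd; t=18
e=13: odd, res = 15*2+13 = 43; t=19
res*t = 43*19 = 817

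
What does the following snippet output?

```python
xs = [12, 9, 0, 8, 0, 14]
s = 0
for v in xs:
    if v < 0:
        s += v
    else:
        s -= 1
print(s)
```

-6

v=12: not <0, s = 0-1 = -1
v=9: not <0, s = (-1)-1 = -2
v=0: not <0, s = (-2)-1 = -3
v=8: not <0, s = (-3)-1 = -4
v=0: not <0, s = (-4)-1 = -5
v=14: not <0, s = (-5)-1 = -6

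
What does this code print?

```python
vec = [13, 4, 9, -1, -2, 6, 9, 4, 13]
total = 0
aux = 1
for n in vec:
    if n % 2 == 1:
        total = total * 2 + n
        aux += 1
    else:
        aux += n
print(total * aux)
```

n=13: odd, total = 0*2+13 = 13; aux=2
n=4: not odd; aux=6
n=9: odd, total = 13*2+9 = 35; aux=7
n=-1: odd, total = 35*2+(-1) = 69; aux=8
n=-2: not odd; aux=6
n=6: not odd; aux=12
n=9: odd, total = 69*2+9 = 147; aux=13
n=4: not odd; aux=17
n=13: odd, total = 147*2+13 = 307; aux=18
total*aux = 307*18 = 5526

5526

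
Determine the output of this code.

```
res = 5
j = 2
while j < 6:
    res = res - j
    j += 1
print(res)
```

j=2: res = 5-2 = 3
j=3: res = 3-3 = 0
j=4: res = 0-4 = -4
j=5: res = (-4)-5 = -9

-9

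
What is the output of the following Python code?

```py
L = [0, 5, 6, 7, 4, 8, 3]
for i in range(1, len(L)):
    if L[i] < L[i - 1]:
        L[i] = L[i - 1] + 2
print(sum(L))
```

i=1: 5>=0, unchanged → [0, 5, 6, 7, 4, 8, 3]
i=2: 6>=5, unchanged → [0, 5, 6, 7, 4, 8, 3]
i=3: 7>=6, unchanged → [0, 5, 6, 7, 4, 8, 3]
i=4: 4<7, L[4] = 7+2 = 9 → [0, 5, 6, 7, 9, 8, 3]
i=5: 8<9, L[5] = 9+2 = 11 → [0, 5, 6, 7, 9, 11, 3]
i=6: 3<11, L[6] = 11+2 = 13 → [0, 5, 6, 7, 9, 11, 13]
sum = 51

51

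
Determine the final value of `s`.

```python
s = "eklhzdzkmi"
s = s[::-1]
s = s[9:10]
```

'e'

reverse → 'imkzdzhlke'
slice [9:10] → 'e'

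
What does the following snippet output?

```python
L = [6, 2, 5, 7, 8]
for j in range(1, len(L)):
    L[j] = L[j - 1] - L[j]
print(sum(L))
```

-15

j=1: L[1] = 6-2 = 4 → [6, 4, 5, 7, 8]
j=2: L[2] = 4-5 = -1 → [6, 4, -1, 7, 8]
j=3: L[3] = (-1)-7 = -8 → [6, 4, -1, -8, 8]
j=4: L[4] = (-8)-8 = -16 → [6, 4, -1, -8, -16]
sum = -15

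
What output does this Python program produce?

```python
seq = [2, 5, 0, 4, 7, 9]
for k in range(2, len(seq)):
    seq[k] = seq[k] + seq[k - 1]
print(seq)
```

k=2: seq[2] = 0+5 = 5 → [2, 5, 5, 4, 7, 9]
k=3: seq[3] = 4+5 = 9 → [2, 5, 5, 9, 7, 9]
k=4: seq[4] = 7+9 = 16 → [2, 5, 5, 9, 16, 9]
k=5: seq[5] = 9+16 = 25 → [2, 5, 5, 9, 16, 25]

[2, 5, 5, 9, 16, 25]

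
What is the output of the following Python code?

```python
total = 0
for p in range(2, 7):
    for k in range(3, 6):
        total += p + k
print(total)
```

120

p=2,k=3: total = 0+5 = 5
p=2,k=4: total = 5+6 = 11
p=2,k=5: total = 11+7 = 18
p=3,k=3: total = 18+6 = 24
p=3,k=4: total = 24+7 = 31
p=3,k=5: total = 31+8 = 39
p=4,k=3: total = 39+7 = 46
p=4,k=4: total = 46+8 = 54
p=4,k=5: total = 54+9 = 63
p=5,k=3: total = 63+8 = 71
p=5,k=4: total = 71+9 = 80
p=5,k=5: total = 80+10 = 90
p=6,k=3: total = 90+9 = 99
p=6,k=4: total = 99+10 = 109
p=6,k=5: total = 109+11 = 120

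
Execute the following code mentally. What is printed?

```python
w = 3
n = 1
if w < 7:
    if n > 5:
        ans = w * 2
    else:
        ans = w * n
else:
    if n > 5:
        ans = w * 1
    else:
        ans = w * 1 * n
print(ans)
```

3

w=3, n=1
w < 7 is True; n > 5 is False
→ ans = w * n = 3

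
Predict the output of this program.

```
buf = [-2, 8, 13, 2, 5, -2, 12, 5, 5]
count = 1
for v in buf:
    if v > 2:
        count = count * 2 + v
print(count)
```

631

v=-2: not >2
v=8: >2, count = 1*2+8 = 10
v=13: >2, count = 10*2+13 = 33
v=2: not >2
v=5: >2, count = 33*2+5 = 71
v=-2: not >2
v=12: >2, count = 71*2+12 = 154
v=5: >2, count = 154*2+5 = 313
v=5: >2, count = 313*2+5 = 631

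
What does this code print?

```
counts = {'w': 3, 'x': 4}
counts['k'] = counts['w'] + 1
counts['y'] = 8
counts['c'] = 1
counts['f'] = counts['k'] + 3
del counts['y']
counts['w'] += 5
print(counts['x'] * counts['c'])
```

4

counts['k'] = counts['w']+1 = 4 → {'w': 3, 'x': 4, 'k': 4}
counts['y'] = 8 → {'w': 3, 'x': 4, 'k': 4, 'y': 8}
counts['c'] = 1 → {'w': 3, 'x': 4, 'k': 4, 'y': 8, 'c': 1}
counts['f'] = counts['k']+3 = 7 → {'w': 3, 'x': 4, 'k': 4, 'y': 8, 'c': 1, 'f': 7}
del 'y' → {'w': 3, 'x': 4, 'k': 4, 'c': 1, 'f': 7}
counts['w'] = 3+5 = 8 → {'w': 8, 'x': 4, 'k': 4, 'c': 1, 'f': 7}
counts['x']*counts['c'] = 4*1 = 4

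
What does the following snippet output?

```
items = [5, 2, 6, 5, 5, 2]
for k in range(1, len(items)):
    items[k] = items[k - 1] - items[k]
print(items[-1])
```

-15

k=1: items[1] = 5-2 = 3 → [5, 3, 6, 5, 5, 2]
k=2: items[2] = 3-6 = -3 → [5, 3, -3, 5, 5, 2]
k=3: items[3] = (-3)-5 = -8 → [5, 3, -3, -8, 5, 2]
k=4: items[4] = (-8)-5 = -13 → [5, 3, -3, -8, -13, 2]
k=5: items[5] = (-13)-2 = -15 → [5, 3, -3, -8, -13, -15]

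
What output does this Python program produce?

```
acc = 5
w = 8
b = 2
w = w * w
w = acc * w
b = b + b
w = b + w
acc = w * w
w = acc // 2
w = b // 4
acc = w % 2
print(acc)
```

w = 8*8 = 64
w = 5*64 = 320
b = 2+2 = 4
w = 4+320 = 324
acc = 324*324 = 104976
w = 104976//2 = 52488
w = 4//4 = 1
acc = 1%2 = 1

1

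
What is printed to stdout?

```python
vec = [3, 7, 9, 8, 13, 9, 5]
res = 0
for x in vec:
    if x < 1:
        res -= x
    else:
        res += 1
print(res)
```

x=3: not <1, res = 0+1 = 1
x=7: not <1, res = 1+1 = 2
x=9: not <1, res = 2+1 = 3
x=8: not <1, res = 3+1 = 4
x=13: not <1, res = 4+1 = 5
x=9: not <1, res = 5+1 = 6
x=5: not <1, res = 6+1 = 7

7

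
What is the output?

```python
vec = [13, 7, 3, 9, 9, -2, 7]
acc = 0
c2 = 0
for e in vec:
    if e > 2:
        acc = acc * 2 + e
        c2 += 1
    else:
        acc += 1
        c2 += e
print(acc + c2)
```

e=13: >2, acc = 0*2+13 = 13; c2=1
e=7: >2, acc = 13*2+7 = 33; c2=2
e=3: >2, acc = 33*2+3 = 69; c2=3
e=9: >2, acc = 69*2+9 = 147; c2=4
e=9: >2, acc = 147*2+9 = 303; c2=5
e=-2: not >2, acc = 303+1 = 304; c2=3
e=7: >2, acc = 304*2+7 = 615; c2=4
acc+c2 = 615+4 = 619

619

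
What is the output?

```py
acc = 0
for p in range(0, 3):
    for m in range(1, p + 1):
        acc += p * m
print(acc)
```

7

p=1,m=1: acc = 0+1 = 1
p=2,m=1: acc = 1+2 = 3
p=2,m=2: acc = 3+4 = 7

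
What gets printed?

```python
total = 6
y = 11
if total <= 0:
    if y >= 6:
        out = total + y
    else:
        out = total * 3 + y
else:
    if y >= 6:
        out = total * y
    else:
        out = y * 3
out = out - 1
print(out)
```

total=6, y=11
total <= 0 is False; y >= 6 is True
→ out = total * y = 66
out = 66-1 = 65

65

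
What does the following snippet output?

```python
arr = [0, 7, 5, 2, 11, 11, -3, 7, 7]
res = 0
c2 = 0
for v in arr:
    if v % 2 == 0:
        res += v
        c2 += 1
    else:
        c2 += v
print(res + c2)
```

v=0: even, res = 0+0 = 0; c2=1
v=7: not even; c2=8
v=5: not even; c2=13
v=2: even, res = 0+2 = 2; c2=14
v=11: not even; c2=25
v=11: not even; c2=36
v=-3: not even; c2=33
v=7: not even; c2=40
v=7: not even; c2=47
res+c2 = 2+47 = 49

49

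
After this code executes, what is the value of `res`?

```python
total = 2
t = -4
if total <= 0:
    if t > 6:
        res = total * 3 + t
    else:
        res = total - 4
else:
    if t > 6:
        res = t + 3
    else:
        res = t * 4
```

-16

total=2, t=-4
total <= 0 is False; t > 6 is False
→ res = t * 4 = -16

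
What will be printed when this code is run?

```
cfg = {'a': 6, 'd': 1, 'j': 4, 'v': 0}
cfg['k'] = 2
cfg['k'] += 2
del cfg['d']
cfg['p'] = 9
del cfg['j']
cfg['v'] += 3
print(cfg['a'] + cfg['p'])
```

cfg['k'] = 2 → {'a': 6, 'd': 1, 'j': 4, 'v': 0, 'k': 2}
cfg['k'] = 2+2 = 4 → {'a': 6, 'd': 1, 'j': 4, 'v': 0, 'k': 4}
del 'd' → {'a': 6, 'j': 4, 'v': 0, 'k': 4}
cfg['p'] = 9 → {'a': 6, 'j': 4, 'v': 0, 'k': 4, 'p': 9}
del 'j' → {'a': 6, 'v': 0, 'k': 4, 'p': 9}
cfg['v'] = 0+3 = 3 → {'a': 6, 'v': 3, 'k': 4, 'p': 9}
cfg['a']+cfg['p'] = 6+9 = 15

15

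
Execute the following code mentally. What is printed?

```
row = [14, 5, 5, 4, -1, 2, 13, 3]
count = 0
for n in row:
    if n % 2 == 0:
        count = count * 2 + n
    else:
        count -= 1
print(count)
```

n=14: even, count = 0*2+14 = 14
n=5: not even, count = 14-1 = 13
n=5: not even, count = 13-1 = 12
n=4: even, count = 12*2+4 = 28
n=-1: not even, count = 28-1 = 27
n=2: even, count = 27*2+2 = 56
n=13: not even, count = 56-1 = 55
n=3: not even, count = 55-1 = 54

54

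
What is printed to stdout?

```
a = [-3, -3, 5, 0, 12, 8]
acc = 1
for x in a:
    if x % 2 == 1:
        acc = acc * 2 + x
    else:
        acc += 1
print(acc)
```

-2

x=-3: odd, acc = 1*2+(-3) = -1
x=-3: odd, acc = (-1)*2+(-3) = -5
x=5: odd, acc = (-5)*2+5 = -5
x=0: not odd, acc = (-5)+1 = -4
x=12: not odd, acc = (-4)+1 = -3
x=8: not odd, acc = (-3)+1 = -2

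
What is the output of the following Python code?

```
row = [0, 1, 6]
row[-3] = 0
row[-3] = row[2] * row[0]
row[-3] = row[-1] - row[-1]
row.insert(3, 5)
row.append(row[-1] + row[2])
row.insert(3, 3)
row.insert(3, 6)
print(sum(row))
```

32

row[-3] = 0 → [0, 1, 6]
row[-3] = row[2]*row[0] = 6*0 = 0 → [0, 1, 6]
row[-3] = row[-1]-row[-1] = 6-6 = 0 → [0, 1, 6]
insert 5 at 3 → [0, 1, 6, 5]
append row[-1]+row[2] = 5+6 = 11 → [0, 1, 6, 5, 11]
insert 3 at 3 → [0, 1, 6, 3, 5, 11]
insert 6 at 3 → [0, 1, 6, 6, 3, 5, 11]
sum = 32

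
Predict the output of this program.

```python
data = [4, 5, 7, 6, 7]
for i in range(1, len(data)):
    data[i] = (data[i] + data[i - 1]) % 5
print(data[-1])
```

i=1: data[1] = (5+4)%5 = 4 → [4, 4, 7, 6, 7]
i=2: data[2] = (7+4)%5 = 1 → [4, 4, 1, 6, 7]
i=3: data[3] = (6+1)%5 = 2 → [4, 4, 1, 2, 7]
i=4: data[4] = (7+2)%5 = 4 → [4, 4, 1, 2, 4]

4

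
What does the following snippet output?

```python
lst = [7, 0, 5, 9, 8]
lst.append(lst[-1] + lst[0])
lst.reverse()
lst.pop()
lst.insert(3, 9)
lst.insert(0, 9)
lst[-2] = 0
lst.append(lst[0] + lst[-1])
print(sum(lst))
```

append lst[-1]+lst[0] = 8+7 = 15 → [7, 0, 5, 9, 8, 15]
reverse → [15, 8, 9, 5, 0, 7]
pop() removes 7 → [15, 8, 9, 5, 0]
insert 9 at 3 → [15, 8, 9, 9, 5, 0]
insert 9 at 0 → [9, 15, 8, 9, 9, 5, 0]
lst[-2] = 0 → [9, 15, 8, 9, 9, 0, 0]
append lst[0]+lst[-1] = 9+0 = 9 → [9, 15, 8, 9, 9, 0, 0, 9]
sum = 59

59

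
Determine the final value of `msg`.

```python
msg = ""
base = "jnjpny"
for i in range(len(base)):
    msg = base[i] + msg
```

i=0: prepend 'j' → 'j'
i=1: prepend 'n' → 'nj'
i=2: prepend 'j' → 'jnj'
i=3: prepend 'p' → 'pjnj'
i=4: prepend 'n' → 'npjnj'
i=5: prepend 'y' → 'ynpjnj'

'ynpjnj'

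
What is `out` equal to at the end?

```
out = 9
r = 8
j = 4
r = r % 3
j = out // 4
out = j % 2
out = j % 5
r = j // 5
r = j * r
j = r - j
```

r = 8%3 = 2
j = 9//4 = 2
out = 2%2 = 0
out = 2%5 = 2
r = 2//5 = 0
r = 2*0 = 0
j = 0-2 = -2

2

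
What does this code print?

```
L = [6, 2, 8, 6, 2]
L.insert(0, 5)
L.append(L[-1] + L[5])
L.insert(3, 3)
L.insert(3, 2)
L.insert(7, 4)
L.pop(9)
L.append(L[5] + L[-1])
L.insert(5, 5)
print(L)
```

[5, 6, 2, 2, 3, 5, 8, 6, 4, 2, 10]

insert 5 at 0 → [5, 6, 2, 8, 6, 2]
append L[-1]+L[5] = 2+2 = 4 → [5, 6, 2, 8, 6, 2, 4]
insert 3 at 3 → [5, 6, 2, 3, 8, 6, 2, 4]
insert 2 at 3 → [5, 6, 2, 2, 3, 8, 6, 2, 4]
insert 4 at 7 → [5, 6, 2, 2, 3, 8, 6, 4, 2, 4]
pop(9) removes 4 → [5, 6, 2, 2, 3, 8, 6, 4, 2]
append L[5]+L[-1] = 8+2 = 10 → [5, 6, 2, 2, 3, 8, 6, 4, 2, 10]
insert 5 at 5 → [5, 6, 2, 2, 3, 5, 8, 6, 4, 2, 10]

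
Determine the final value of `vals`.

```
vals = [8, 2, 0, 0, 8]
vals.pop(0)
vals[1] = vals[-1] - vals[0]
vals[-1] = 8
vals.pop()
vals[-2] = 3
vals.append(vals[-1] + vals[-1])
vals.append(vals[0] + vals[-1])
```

pop(0) removes 8 → [2, 0, 0, 8]
vals[1] = vals[-1]-vals[0] = 8-2 = 6 → [2, 6, 0, 8]
vals[-1] = 8 → [2, 6, 0, 8]
pop() removes 8 → [2, 6, 0]
vals[-2] = 3 → [2, 3, 0]
append vals[-1]+vals[-1] = 0+0 = 0 → [2, 3, 0, 0]
append vals[0]+vals[-1] = 2+0 = 2 → [2, 3, 0, 0, 2]

[2, 3, 0, 0, 2]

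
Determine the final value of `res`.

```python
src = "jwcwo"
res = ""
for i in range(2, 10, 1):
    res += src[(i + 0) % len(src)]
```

i=2: add src[2]='c' → 'c'
i=3: add src[3]='w' → 'cw'
i=4: add src[4]='o' → 'cwo'
i=5: add src[0]='j' → 'cwoj'
i=6: add src[1]='w' → 'cwojw'
i=7: add src[2]='c' → 'cwojwc'
i=8: add src[3]='w' → 'cwojwcw'
i=9: add src[4]='o' → 'cwojwcwo'

'cwojwcwo'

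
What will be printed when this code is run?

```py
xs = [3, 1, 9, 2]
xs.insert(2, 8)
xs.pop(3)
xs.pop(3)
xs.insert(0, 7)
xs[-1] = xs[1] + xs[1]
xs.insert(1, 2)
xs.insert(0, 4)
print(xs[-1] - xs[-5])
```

-1

insert 8 at 2 → [3, 1, 8, 9, 2]
pop(3) removes 9 → [3, 1, 8, 2]
pop(3) removes 2 → [3, 1, 8]
insert 7 at 0 → [7, 3, 1, 8]
xs[-1] = xs[1]+xs[1] = 3+3 = 6 → [7, 3, 1, 6]
insert 2 at 1 → [7, 2, 3, 1, 6]
insert 4 at 0 → [4, 7, 2, 3, 1, 6]
xs[-1]-xs[-5] = 6-7 = -1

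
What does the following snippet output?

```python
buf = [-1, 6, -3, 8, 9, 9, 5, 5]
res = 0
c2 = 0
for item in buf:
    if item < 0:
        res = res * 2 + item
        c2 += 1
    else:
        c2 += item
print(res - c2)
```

item=-1: <0, res = 0*2+(-1) = -1; c2=1
item=6: not <0; c2=7
item=-3: <0, res = (-1)*2+(-3) = -5; c2=8
item=8: not <0; c2=16
item=9: not <0; c2=25
item=9: not <0; c2=34
item=5: not <0; c2=39
item=5: not <0; c2=44
res-c2 = (-5)-44 = -49

-49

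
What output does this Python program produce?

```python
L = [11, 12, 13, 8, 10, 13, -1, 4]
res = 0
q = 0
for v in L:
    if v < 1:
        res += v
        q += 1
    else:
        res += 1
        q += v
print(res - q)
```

-66

v=11: not <1, res = 0+1 = 1; q=11
v=12: not <1, res = 1+1 = 2; q=23
v=13: not <1, res = 2+1 = 3; q=36
v=8: not <1, res = 3+1 = 4; q=44
v=10: not <1, res = 4+1 = 5; q=54
v=13: not <1, res = 5+1 = 6; q=67
v=-1: <1, res = 6+(-1) = 5; q=68
v=4: not <1, res = 5+1 = 6; q=72
res-q = 6-72 = -66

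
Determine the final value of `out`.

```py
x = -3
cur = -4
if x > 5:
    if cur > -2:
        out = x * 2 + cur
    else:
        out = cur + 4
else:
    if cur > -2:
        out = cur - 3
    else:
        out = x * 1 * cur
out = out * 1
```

x=-3, cur=-4
x > 5 is False; cur > -2 is False
→ out = x * 1 * cur = 12
out = 12*1 = 12

12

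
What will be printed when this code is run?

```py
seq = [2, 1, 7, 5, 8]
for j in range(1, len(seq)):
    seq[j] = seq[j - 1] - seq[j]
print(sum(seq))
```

j=1: seq[1] = 2-1 = 1 → [2, 1, 7, 5, 8]
j=2: seq[2] = 1-7 = -6 → [2, 1, -6, 5, 8]
j=3: seq[3] = (-6)-5 = -11 → [2, 1, -6, -11, 8]
j=4: seq[4] = (-11)-8 = -19 → [2, 1, -6, -11, -19]
sum = -33

-33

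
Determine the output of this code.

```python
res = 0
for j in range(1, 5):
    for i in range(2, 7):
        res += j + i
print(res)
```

j=1,i=2: res = 0+3 = 3
j=1,i=3: res = 3+4 = 7
j=1,i=4: res = 7+5 = 12
j=1,i=5: res = 12+6 = 18
j=1,i=6: res = 18+7 = 25
j=2,i=2: res = 25+4 = 29
j=2,i=3: res = 29+5 = 34
j=2,i=4: res = 34+6 = 40
j=2,i=5: res = 40+7 = 47
j=2,i=6: res = 47+8 = 55
j=3,i=2: res = 55+5 = 60
j=3,i=3: res = 60+6 = 66
j=3,i=4: res = 66+7 = 73
j=3,i=5: res = 73+8 = 81
j=3,i=6: res = 81+9 = 90
j=4,i=2: res = 90+6 = 96
j=4,i=3: res = 96+7 = 103
j=4,i=4: res = 103+8 = 111
j=4,i=5: res = 111+9 = 120
j=4,i=6: res = 120+10 = 130

130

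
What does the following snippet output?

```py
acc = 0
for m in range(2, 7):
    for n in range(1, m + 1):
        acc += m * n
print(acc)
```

m=2,n=1: acc = 0+2 = 2
m=2,n=2: acc = 2+4 = 6
m=3,n=1: acc = 6+3 = 9
m=3,n=2: acc = 9+6 = 15
m=3,n=3: acc = 15+9 = 24
m=4,n=1: acc = 24+4 = 28
m=4,n=2: acc = 28+8 = 36
m=4,n=3: acc = 36+12 = 48
m=4,n=4: acc = 48+16 = 64
m=5,n=1: acc = 64+5 = 69
m=5,n=2: acc = 69+10 = 79
m=5,n=3: acc = 79+15 = 94
m=5,n=4: acc = 94+20 = 114
m=5,n=5: acc = 114+25 = 139
m=6,n=1: acc = 139+6 = 145
m=6,n=2: acc = 145+12 = 157
m=6,n=3: acc = 157+18 = 175
m=6,n=4: acc = 175+24 = 199
m=6,n=5: acc = 199+30 = 229
m=6,n=6: acc = 229+36 = 265

265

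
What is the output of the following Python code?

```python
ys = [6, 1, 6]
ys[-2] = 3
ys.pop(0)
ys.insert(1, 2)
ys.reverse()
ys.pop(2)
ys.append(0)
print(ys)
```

ys[-2] = 3 → [6, 3, 6]
pop(0) removes 6 → [3, 6]
insert 2 at 1 → [3, 2, 6]
reverse → [6, 2, 3]
pop(2) removes 3 → [6, 2]
append 0 → [6, 2, 0]

[6, 2, 0]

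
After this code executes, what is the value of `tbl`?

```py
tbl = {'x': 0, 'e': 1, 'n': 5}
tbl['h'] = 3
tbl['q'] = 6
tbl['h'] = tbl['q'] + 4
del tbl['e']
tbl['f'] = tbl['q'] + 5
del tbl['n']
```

tbl['h'] = 3 → {'x': 0, 'e': 1, 'n': 5, 'h': 3}
tbl['q'] = 6 → {'x': 0, 'e': 1, 'n': 5, 'h': 3, 'q': 6}
tbl['h'] = tbl['q']+4 = 10 → {'x': 0, 'e': 1, 'n': 5, 'h': 10, 'q': 6}
del 'e' → {'x': 0, 'n': 5, 'h': 10, 'q': 6}
tbl['f'] = tbl['q']+5 = 11 → {'x': 0, 'n': 5, 'h': 10, 'q': 6, 'f': 11}
del 'n' → {'x': 0, 'h': 10, 'q': 6, 'f': 11}

{'x': 0, 'h': 10, 'q': 6, 'f': 11}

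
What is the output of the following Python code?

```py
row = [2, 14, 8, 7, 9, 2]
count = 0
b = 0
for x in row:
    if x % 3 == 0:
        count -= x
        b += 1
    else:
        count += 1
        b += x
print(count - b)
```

x=2: not %3==0, count = 0+1 = 1; b=2
x=14: not %3==0, count = 1+1 = 2; b=16
x=8: not %3==0, count = 2+1 = 3; b=24
x=7: not %3==0, count = 3+1 = 4; b=31
x=9: %3==0, count = 4-9 = -5; b=32
x=2: not %3==0, count = (-5)+1 = -4; b=34
count-b = (-4)-34 = -38

-38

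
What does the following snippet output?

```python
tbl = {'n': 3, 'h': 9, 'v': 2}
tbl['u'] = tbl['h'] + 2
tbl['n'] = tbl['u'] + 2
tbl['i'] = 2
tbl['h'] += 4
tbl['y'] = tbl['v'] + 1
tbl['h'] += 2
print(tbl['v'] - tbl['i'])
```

tbl['u'] = tbl['h']+2 = 11 → {'n': 3, 'h': 9, 'v': 2, 'u': 11}
tbl['n'] = tbl['u']+2 = 13 → {'n': 13, 'h': 9, 'v': 2, 'u': 11}
tbl['i'] = 2 → {'n': 13, 'h': 9, 'v': 2, 'u': 11, 'i': 2}
tbl['h'] = 9+4 = 13 → {'n': 13, 'h': 13, 'v': 2, 'u': 11, 'i': 2}
tbl['y'] = tbl['v']+1 = 3 → {'n': 13, 'h': 13, 'v': 2, 'u': 11, 'i': 2, 'y': 3}
tbl['h'] = 13+2 = 15 → {'n': 13, 'h': 15, 'v': 2, 'u': 11, 'i': 2, 'y': 3}
tbl['v']-tbl['i'] = 2-2 = 0

0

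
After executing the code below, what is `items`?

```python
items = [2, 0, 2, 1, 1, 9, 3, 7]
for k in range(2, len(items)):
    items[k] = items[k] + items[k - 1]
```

k=2: items[2] = 2+0 = 2 → [2, 0, 2, 1, 1, 9, 3, 7]
k=3: items[3] = 1+2 = 3 → [2, 0, 2, 3, 1, 9, 3, 7]
k=4: items[4] = 1+3 = 4 → [2, 0, 2, 3, 4, 9, 3, 7]
k=5: items[5] = 9+4 = 13 → [2, 0, 2, 3, 4, 13, 3, 7]
k=6: items[6] = 3+13 = 16 → [2, 0, 2, 3, 4, 13, 16, 7]
k=7: items[7] = 7+16 = 23 → [2, 0, 2, 3, 4, 13, 16, 23]

[2, 0, 2, 3, 4, 13, 16, 23]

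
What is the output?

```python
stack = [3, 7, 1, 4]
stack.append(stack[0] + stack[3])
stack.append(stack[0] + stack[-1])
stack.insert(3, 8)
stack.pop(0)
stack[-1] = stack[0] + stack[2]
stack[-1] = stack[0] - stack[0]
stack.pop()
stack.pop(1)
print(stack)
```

[7, 8, 4, 7]

append stack[0]+stack[3] = 3+4 = 7 → [3, 7, 1, 4, 7]
append stack[0]+stack[-1] = 3+7 = 10 → [3, 7, 1, 4, 7, 10]
insert 8 at 3 → [3, 7, 1, 8, 4, 7, 10]
pop(0) removes 3 → [7, 1, 8, 4, 7, 10]
stack[-1] = stack[0]+stack[2] = 7+8 = 15 → [7, 1, 8, 4, 7, 15]
stack[-1] = stack[0]-stack[0] = 7-7 = 0 → [7, 1, 8, 4, 7, 0]
pop() removes 0 → [7, 1, 8, 4, 7]
pop(1) removes 1 → [7, 8, 4, 7]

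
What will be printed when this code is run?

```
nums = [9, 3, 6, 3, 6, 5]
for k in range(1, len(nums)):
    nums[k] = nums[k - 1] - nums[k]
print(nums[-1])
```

-14

k=1: nums[1] = 9-3 = 6 → [9, 6, 6, 3, 6, 5]
k=2: nums[2] = 6-6 = 0 → [9, 6, 0, 3, 6, 5]
k=3: nums[3] = 0-3 = -3 → [9, 6, 0, -3, 6, 5]
k=4: nums[4] = (-3)-6 = -9 → [9, 6, 0, -3, -9, 5]
k=5: nums[5] = (-9)-5 = -14 → [9, 6, 0, -3, -9, -14]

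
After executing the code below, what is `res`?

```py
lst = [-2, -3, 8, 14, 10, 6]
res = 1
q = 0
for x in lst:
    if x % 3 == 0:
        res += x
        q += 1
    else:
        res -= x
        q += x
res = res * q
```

-832

x=-2: not %3==0, res = 1-(-2) = 3; q=-2
x=-3: %3==0, res = 3+(-3) = 0; q=-1
x=8: not %3==0, res = 0-8 = -8; q=7
x=14: not %3==0, res = (-8)-14 = -22; q=21
x=10: not %3==0, res = (-22)-10 = -32; q=31
x=6: %3==0, res = (-32)+6 = -26; q=32
res*q = (-26)*32 = -832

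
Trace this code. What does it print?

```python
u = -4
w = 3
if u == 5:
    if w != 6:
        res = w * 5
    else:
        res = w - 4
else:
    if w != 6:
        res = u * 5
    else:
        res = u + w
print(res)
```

u=-4, w=3
u == 5 is False; w != 6 is True
→ res = u * 5 = -20

-20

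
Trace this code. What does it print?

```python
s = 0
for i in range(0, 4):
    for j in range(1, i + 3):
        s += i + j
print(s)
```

60

i=0,j=1: s = 0+1 = 1
i=0,j=2: s = 1+2 = 3
i=1,j=1: s = 3+2 = 5
i=1,j=2: s = 5+3 = 8
i=1,j=3: s = 8+4 = 12
i=2,j=1: s = 12+3 = 15
i=2,j=2: s = 15+4 = 19
i=2,j=3: s = 19+5 = 24
i=2,j=4: s = 24+6 = 30
i=3,j=1: s = 30+4 = 34
i=3,j=2: s = 34+5 = 39
i=3,j=3: s = 39+6 = 45
i=3,j=4: s = 45+7 = 52
i=3,j=5: s = 52+8 = 60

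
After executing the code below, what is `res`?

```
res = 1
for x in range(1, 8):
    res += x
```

x=1: res = 1+1 = 2
x=2: res = 2+2 = 4
x=3: res = 4+3 = 7
x=4: res = 7+4 = 11
x=5: res = 11+5 = 16
x=6: res = 16+6 = 22
x=7: res = 22+7 = 29

29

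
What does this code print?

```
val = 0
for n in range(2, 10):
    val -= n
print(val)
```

-44

n=2: val = 0-2 = -2
n=3: val = (-2)-3 = -5
n=4: val = (-5)-4 = -9
n=5: val = (-9)-5 = -14
n=6: val = (-14)-6 = -20
n=7: val = (-20)-7 = -27
n=8: val = (-27)-8 = -35
n=9: val = (-35)-9 = -44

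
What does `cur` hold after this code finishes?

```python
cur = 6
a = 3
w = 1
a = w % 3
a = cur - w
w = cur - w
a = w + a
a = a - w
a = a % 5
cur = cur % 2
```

0

a = 1%3 = 1
a = 6-1 = 5
w = 6-1 = 5
a = 5+5 = 10
a = 10-5 = 5
a = 5%5 = 0
cur = 6%2 = 0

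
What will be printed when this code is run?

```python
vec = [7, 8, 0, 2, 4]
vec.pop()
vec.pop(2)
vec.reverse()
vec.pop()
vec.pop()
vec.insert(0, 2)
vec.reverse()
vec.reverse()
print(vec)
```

pop() removes 4 → [7, 8, 0, 2]
pop(2) removes 0 → [7, 8, 2]
reverse → [2, 8, 7]
pop() removes 7 → [2, 8]
pop() removes 8 → [2]
insert 2 at 0 → [2, 2]
reverse → [2, 2]
reverse → [2, 2]

[2, 2]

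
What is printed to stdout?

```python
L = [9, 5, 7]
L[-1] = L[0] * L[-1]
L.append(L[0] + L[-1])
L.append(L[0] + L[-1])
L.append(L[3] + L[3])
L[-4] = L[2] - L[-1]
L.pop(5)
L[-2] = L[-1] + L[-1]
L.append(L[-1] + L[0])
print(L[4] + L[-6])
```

90

L[-1] = L[0]*L[-1] = 9*7 = 63 → [9, 5, 63]
append L[0]+L[-1] = 9+63 = 72 → [9, 5, 63, 72]
append L[0]+L[-1] = 9+72 = 81 → [9, 5, 63, 72, 81]
append L[3]+L[3] = 72+72 = 144 → [9, 5, 63, 72, 81, 144]
L[-4] = L[2]-L[-1] = 63-144 = -81 → [9, 5, -81, 72, 81, 144]
pop(5) removes 144 → [9, 5, -81, 72, 81]
L[-2] = L[-1]+L[-1] = 81+81 = 162 → [9, 5, -81, 162, 81]
append L[-1]+L[0] = 81+9 = 90 → [9, 5, -81, 162, 81, 90]
L[4]+L[-6] = 81+9 = 90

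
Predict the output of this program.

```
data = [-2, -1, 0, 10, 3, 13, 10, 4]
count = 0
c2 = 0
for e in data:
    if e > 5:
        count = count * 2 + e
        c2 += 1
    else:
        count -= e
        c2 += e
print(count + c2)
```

e=-2: not >5, count = 0-(-2) = 2; c2=-2
e=-1: not >5, count = 2-(-1) = 3; c2=-3
e=0: not >5, count = 3-0 = 3; c2=-3
e=10: >5, count = 3*2+10 = 16; c2=-2
e=3: not >5, count = 16-3 = 13; c2=1
e=13: >5, count = 13*2+13 = 39; c2=2
e=10: >5, count = 39*2+10 = 88; c2=3
e=4: not >5, count = 88-4 = 84; c2=7
count+c2 = 84+7 = 91

91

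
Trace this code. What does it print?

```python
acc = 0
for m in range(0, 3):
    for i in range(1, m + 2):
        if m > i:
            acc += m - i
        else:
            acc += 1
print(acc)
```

6

m=0,i=1: not 0>1, acc = 0+1 = 1
m=1,i=1: not 1>1, acc = 1+1 = 2
m=1,i=2: not 1>2, acc = 2+1 = 3
m=2,i=1: 2>1, acc = 3+1 = 4
m=2,i=2: not 2>2, acc = 4+1 = 5
m=2,i=3: not 2>3, acc = 5+1 = 6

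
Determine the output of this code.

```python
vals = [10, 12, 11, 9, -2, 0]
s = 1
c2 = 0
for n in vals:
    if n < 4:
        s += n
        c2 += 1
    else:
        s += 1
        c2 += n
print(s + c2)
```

47

n=10: not <4, s = 1+1 = 2; c2=10
n=12: not <4, s = 2+1 = 3; c2=22
n=11: not <4, s = 3+1 = 4; c2=33
n=9: not <4, s = 4+1 = 5; c2=42
n=-2: <4, s = 5+(-2) = 3; c2=43
n=0: <4, s = 3+0 = 3; c2=44
s+c2 = 3+44 = 47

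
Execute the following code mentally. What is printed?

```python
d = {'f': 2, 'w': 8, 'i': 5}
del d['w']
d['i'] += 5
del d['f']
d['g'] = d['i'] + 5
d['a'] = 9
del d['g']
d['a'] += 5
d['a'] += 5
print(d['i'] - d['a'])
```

del 'w' → {'f': 2, 'i': 5}
d['i'] = 5+5 = 10 → {'f': 2, 'i': 10}
del 'f' → {'i': 10}
d['g'] = d['i']+5 = 15 → {'i': 10, 'g': 15}
d['a'] = 9 → {'i': 10, 'g': 15, 'a': 9}
del 'g' → {'i': 10, 'a': 9}
d['a'] = 9+5 = 14 → {'i': 10, 'a': 14}
d['a'] = 14+5 = 19 → {'i': 10, 'a': 19}
d['i']-d['a'] = 10-19 = -9

-9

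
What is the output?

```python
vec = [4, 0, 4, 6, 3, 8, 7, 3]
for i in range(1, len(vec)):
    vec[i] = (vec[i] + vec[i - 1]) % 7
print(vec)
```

[4, 4, 1, 0, 3, 4, 4, 0]

i=1: vec[1] = (0+4)%7 = 4 → [4, 4, 4, 6, 3, 8, 7, 3]
i=2: vec[2] = (4+4)%7 = 1 → [4, 4, 1, 6, 3, 8, 7, 3]
i=3: vec[3] = (6+1)%7 = 0 → [4, 4, 1, 0, 3, 8, 7, 3]
i=4: vec[4] = (3+0)%7 = 3 → [4, 4, 1, 0, 3, 8, 7, 3]
i=5: vec[5] = (8+3)%7 = 4 → [4, 4, 1, 0, 3, 4, 7, 3]
i=6: vec[6] = (7+4)%7 = 4 → [4, 4, 1, 0, 3, 4, 4, 3]
i=7: vec[7] = (3+4)%7 = 0 → [4, 4, 1, 0, 3, 4, 4, 0]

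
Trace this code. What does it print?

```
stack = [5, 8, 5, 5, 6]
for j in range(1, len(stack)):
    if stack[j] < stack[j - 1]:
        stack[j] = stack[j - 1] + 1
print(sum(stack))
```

j=1: 8>=5, unchanged → [5, 8, 5, 5, 6]
j=2: 5<8, stack[2] = 8+1 = 9 → [5, 8, 9, 5, 6]
j=3: 5<9, stack[3] = 9+1 = 10 → [5, 8, 9, 10, 6]
j=4: 6<10, stack[4] = 10+1 = 11 → [5, 8, 9, 10, 11]
sum = 43

43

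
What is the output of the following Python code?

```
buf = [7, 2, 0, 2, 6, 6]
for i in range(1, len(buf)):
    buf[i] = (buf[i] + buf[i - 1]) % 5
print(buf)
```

i=1: buf[1] = (2+7)%5 = 4 → [7, 4, 0, 2, 6, 6]
i=2: buf[2] = (0+4)%5 = 4 → [7, 4, 4, 2, 6, 6]
i=3: buf[3] = (2+4)%5 = 1 → [7, 4, 4, 1, 6, 6]
i=4: buf[4] = (6+1)%5 = 2 → [7, 4, 4, 1, 2, 6]
i=5: buf[5] = (6+2)%5 = 3 → [7, 4, 4, 1, 2, 3]

[7, 4, 4, 1, 2, 3]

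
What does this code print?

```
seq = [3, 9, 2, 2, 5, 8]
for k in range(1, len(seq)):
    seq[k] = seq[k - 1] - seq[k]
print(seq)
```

[3, -6, -8, -10, -15, -23]

k=1: seq[1] = 3-9 = -6 → [3, -6, 2, 2, 5, 8]
k=2: seq[2] = (-6)-2 = -8 → [3, -6, -8, 2, 5, 8]
k=3: seq[3] = (-8)-2 = -10 → [3, -6, -8, -10, 5, 8]
k=4: seq[4] = (-10)-5 = -15 → [3, -6, -8, -10, -15, 8]
k=5: seq[5] = (-15)-8 = -23 → [3, -6, -8, -10, -15, -23]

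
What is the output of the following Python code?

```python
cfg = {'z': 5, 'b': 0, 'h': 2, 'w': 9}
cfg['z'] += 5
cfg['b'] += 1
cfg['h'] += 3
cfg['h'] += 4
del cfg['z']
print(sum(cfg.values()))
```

cfg['z'] = 5+5 = 10 → {'z': 10, 'b': 0, 'h': 2, 'w': 9}
cfg['b'] = 0+1 = 1 → {'z': 10, 'b': 1, 'h': 2, 'w': 9}
cfg['h'] = 2+3 = 5 → {'z': 10, 'b': 1, 'h': 5, 'w': 9}
cfg['h'] = 5+4 = 9 → {'z': 10, 'b': 1, 'h': 9, 'w': 9}
del 'z' → {'b': 1, 'h': 9, 'w': 9}
sum of values = 19

19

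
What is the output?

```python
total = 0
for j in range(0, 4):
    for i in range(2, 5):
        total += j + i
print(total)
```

54

j=0,i=2: total = 0+2 = 2
j=0,i=3: total = 2+3 = 5
j=0,i=4: total = 5+4 = 9
j=1,i=2: total = 9+3 = 12
j=1,i=3: total = 12+4 = 16
j=1,i=4: total = 16+5 = 21
j=2,i=2: total = 21+4 = 25
j=2,i=3: total = 25+5 = 30
j=2,i=4: total = 30+6 = 36
j=3,i=2: total = 36+5 = 41
j=3,i=3: total = 41+6 = 47
j=3,i=4: total = 47+7 = 54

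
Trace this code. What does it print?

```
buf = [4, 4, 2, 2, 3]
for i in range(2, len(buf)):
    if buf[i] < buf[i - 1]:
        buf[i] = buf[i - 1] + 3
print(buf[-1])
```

i=2: 2<4, buf[2] = 4+3 = 7 → [4, 4, 7, 2, 3]
i=3: 2<7, buf[3] = 7+3 = 10 → [4, 4, 7, 10, 3]
i=4: 3<10, buf[4] = 10+3 = 13 → [4, 4, 7, 10, 13]

13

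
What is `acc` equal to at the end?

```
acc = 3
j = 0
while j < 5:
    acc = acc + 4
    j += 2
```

j=0: acc = 3+4 = 7
j=2: acc = 7+4 = 11
j=4: acc = 11+4 = 15

15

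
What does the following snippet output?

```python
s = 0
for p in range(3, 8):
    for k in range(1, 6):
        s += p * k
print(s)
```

p=3,k=1: s = 0+3 = 3
p=3,k=2: s = 3+6 = 9
p=3,k=3: s = 9+9 = 18
p=3,k=4: s = 18+12 = 30
p=3,k=5: s = 30+15 = 45
p=4,k=1: s = 45+4 = 49
p=4,k=2: s = 49+8 = 57
p=4,k=3: s = 57+12 = 69
p=4,k=4: s = 69+16 = 85
p=4,k=5: s = 85+20 = 105
p=5,k=1: s = 105+5 = 110
p=5,k=2: s = 110+10 = 120
p=5,k=3: s = 120+15 = 135
p=5,k=4: s = 135+20 = 155
p=5,k=5: s = 155+25 = 180
p=6,k=1: s = 180+6 = 186
p=6,k=2: s = 186+12 = 198
p=6,k=3: s = 198+18 = 216
p=6,k=4: s = 216+24 = 240
p=6,k=5: s = 240+30 = 270
p=7,k=1: s = 270+7 = 277
p=7,k=2: s = 277+14 = 291
p=7,k=3: s = 291+21 = 312
p=7,k=4: s = 312+28 = 340
p=7,k=5: s = 340+35 = 375

375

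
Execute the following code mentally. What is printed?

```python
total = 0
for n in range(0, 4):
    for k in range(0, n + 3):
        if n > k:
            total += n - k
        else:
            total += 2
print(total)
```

34

n=0,k=0: not 0>0, total = 0+2 = 2
n=0,k=1: not 0>1, total = 2+2 = 4
n=0,k=2: not 0>2, total = 4+2 = 6
n=1,k=0: 1>0, total = 6+1 = 7
n=1,k=1: not 1>1, total = 7+2 = 9
n=1,k=2: not 1>2, total = 9+2 = 11
n=1,k=3: not 1>3, total = 11+2 = 13
n=2,k=0: 2>0, total = 13+2 = 15
n=2,k=1: 2>1, total = 15+1 = 16
n=2,k=2: not 2>2, total = 16+2 = 18
n=2,k=3: not 2>3, total = 18+2 = 20
n=2,k=4: not 2>4, total = 20+2 = 22
n=3,k=0: 3>0, total = 22+3 = 25
n=3,k=1: 3>1, total = 25+2 = 27
n=3,k=2: 3>2, total = 27+1 = 28
n=3,k=3: not 3>3, total = 28+2 = 30
n=3,k=4: not 3>4, total = 30+2 = 32
n=3,k=5: not 3>5, total = 32+2 = 34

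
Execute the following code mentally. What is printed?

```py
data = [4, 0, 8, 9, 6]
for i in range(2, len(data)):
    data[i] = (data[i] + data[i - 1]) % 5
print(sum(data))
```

12

i=2: data[2] = (8+0)%5 = 3 → [4, 0, 3, 9, 6]
i=3: data[3] = (9+3)%5 = 2 → [4, 0, 3, 2, 6]
i=4: data[4] = (6+2)%5 = 3 → [4, 0, 3, 2, 3]
sum = 12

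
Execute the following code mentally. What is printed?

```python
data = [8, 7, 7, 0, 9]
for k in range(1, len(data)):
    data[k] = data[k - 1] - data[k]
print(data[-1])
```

k=1: data[1] = 8-7 = 1 → [8, 1, 7, 0, 9]
k=2: data[2] = 1-7 = -6 → [8, 1, -6, 0, 9]
k=3: data[3] = (-6)-0 = -6 → [8, 1, -6, -6, 9]
k=4: data[4] = (-6)-9 = -15 → [8, 1, -6, -6, -15]

-15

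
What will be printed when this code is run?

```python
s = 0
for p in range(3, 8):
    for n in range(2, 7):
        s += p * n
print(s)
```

500

p=3,n=2: s = 0+6 = 6
p=3,n=3: s = 6+9 = 15
p=3,n=4: s = 15+12 = 27
p=3,n=5: s = 27+15 = 42
p=3,n=6: s = 42+18 = 60
p=4,n=2: s = 60+8 = 68
p=4,n=3: s = 68+12 = 80
p=4,n=4: s = 80+16 = 96
p=4,n=5: s = 96+20 = 116
p=4,n=6: s = 116+24 = 140
p=5,n=2: s = 140+10 = 150
p=5,n=3: s = 150+15 = 165
p=5,n=4: s = 165+20 = 185
p=5,n=5: s = 185+25 = 210
p=5,n=6: s = 210+30 = 240
p=6,n=2: s = 240+12 = 252
p=6,n=3: s = 252+18 = 270
p=6,n=4: s = 270+24 = 294
p=6,n=5: s = 294+30 = 324
p=6,n=6: s = 324+36 = 360
p=7,n=2: s = 360+14 = 374
p=7,n=3: s = 374+21 = 395
p=7,n=4: s = 395+28 = 423
p=7,n=5: s = 423+35 = 458
p=7,n=6: s = 458+42 = 500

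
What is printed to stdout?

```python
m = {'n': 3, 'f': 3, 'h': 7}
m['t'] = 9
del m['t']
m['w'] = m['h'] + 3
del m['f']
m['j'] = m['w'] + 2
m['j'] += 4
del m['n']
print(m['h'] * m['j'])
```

112

m['t'] = 9 → {'n': 3, 'f': 3, 'h': 7, 't': 9}
del 't' → {'n': 3, 'f': 3, 'h': 7}
m['w'] = m['h']+3 = 10 → {'n': 3, 'f': 3, 'h': 7, 'w': 10}
del 'f' → {'n': 3, 'h': 7, 'w': 10}
m['j'] = m['w']+2 = 12 → {'n': 3, 'h': 7, 'w': 10, 'j': 12}
m['j'] = 12+4 = 16 → {'n': 3, 'h': 7, 'w': 10, 'j': 16}
del 'n' → {'h': 7, 'w': 10, 'j': 16}
m['h']*m['j'] = 7*16 = 112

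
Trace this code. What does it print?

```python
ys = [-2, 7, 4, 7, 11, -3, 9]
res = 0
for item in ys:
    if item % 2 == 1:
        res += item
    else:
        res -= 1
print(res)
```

item=-2: not odd, res = 0-1 = -1
item=7: odd, res = (-1)+7 = 6
item=4: not odd, res = 6-1 = 5
item=7: odd, res = 5+7 = 12
item=11: odd, res = 12+11 = 23
item=-3: odd, res = 23+(-3) = 20
item=9: odd, res = 20+9 = 29

29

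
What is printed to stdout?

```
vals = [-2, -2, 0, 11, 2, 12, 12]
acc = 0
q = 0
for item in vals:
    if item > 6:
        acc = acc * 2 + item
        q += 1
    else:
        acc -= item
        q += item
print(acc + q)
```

item=-2: not >6, acc = 0-(-2) = 2; q=-2
item=-2: not >6, acc = 2-(-2) = 4; q=-4
item=0: not >6, acc = 4-0 = 4; q=-4
item=11: >6, acc = 4*2+11 = 19; q=-3
item=2: not >6, acc = 19-2 = 17; q=-1
item=12: >6, acc = 17*2+12 = 46; q=0
item=12: >6, acc = 46*2+12 = 104; q=1
acc+q = 104+1 = 105

105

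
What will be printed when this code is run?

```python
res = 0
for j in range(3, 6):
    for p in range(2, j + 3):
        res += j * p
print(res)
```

j=3,p=2: res = 0+6 = 6
j=3,p=3: res = 6+9 = 15
j=3,p=4: res = 15+12 = 27
j=3,p=5: res = 27+15 = 42
j=4,p=2: res = 42+8 = 50
j=4,p=3: res = 50+12 = 62
j=4,p=4: res = 62+16 = 78
j=4,p=5: res = 78+20 = 98
j=4,p=6: res = 98+24 = 122
j=5,p=2: res = 122+10 = 132
j=5,p=3: res = 132+15 = 147
j=5,p=4: res = 147+20 = 167
j=5,p=5: res = 167+25 = 192
j=5,p=6: res = 192+30 = 222
j=5,p=7: res = 222+35 = 257

257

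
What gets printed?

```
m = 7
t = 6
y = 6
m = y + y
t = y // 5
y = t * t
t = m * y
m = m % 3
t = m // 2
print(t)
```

m = 6+6 = 12
t = 6//5 = 1
y = 1*1 = 1
t = 12*1 = 12
m = 12%3 = 0
t = 0//2 = 0

0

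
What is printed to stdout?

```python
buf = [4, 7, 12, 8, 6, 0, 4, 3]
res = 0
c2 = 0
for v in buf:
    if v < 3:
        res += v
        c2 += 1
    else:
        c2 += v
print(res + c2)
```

45

v=4: not <3; c2=4
v=7: not <3; c2=11
v=12: not <3; c2=23
v=8: not <3; c2=31
v=6: not <3; c2=37
v=0: <3, res = 0+0 = 0; c2=38
v=4: not <3; c2=42
v=3: not <3; c2=45
res+c2 = 0+45 = 45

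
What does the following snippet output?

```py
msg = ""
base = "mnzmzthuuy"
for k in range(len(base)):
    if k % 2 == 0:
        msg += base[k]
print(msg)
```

k=0: add 'm' → 'm'
k=1: skip
k=2: add 'z' → 'mz'
k=3: skip
k=4: add 'z' → 'mzz'
k=5: skip
k=6: add 'h' → 'mzzh'
k=7: skip
k=8: add 'u' → 'mzzhu'
k=9: skip

mzzhu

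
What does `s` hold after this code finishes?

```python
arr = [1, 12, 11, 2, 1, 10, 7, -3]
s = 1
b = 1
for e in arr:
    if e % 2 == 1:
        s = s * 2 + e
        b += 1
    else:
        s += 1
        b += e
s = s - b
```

e=1: odd, s = 1*2+1 = 3; b=2
e=12: not odd, s = 3+1 = 4; b=14
e=11: odd, s = 4*2+11 = 19; b=15
e=2: not odd, s = 19+1 = 20; b=17
e=1: odd, s = 20*2+1 = 41; b=18
e=10: not odd, s = 41+1 = 42; b=28
e=7: odd, s = 42*2+7 = 91; b=29
e=-3: odd, s = 91*2+(-3) = 179; b=30
s-b = 179-30 = 149

149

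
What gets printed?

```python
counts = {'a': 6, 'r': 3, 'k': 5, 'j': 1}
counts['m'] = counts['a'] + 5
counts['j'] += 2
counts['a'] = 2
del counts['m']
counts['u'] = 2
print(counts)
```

{'a': 2, 'r': 3, 'k': 5, 'j': 3, 'u': 2}

counts['m'] = counts['a']+5 = 11 → {'a': 6, 'r': 3, 'k': 5, 'j': 1, 'm': 11}
counts['j'] = 1+2 = 3 → {'a': 6, 'r': 3, 'k': 5, 'j': 3, 'm': 11}
counts['a'] = 2 → {'a': 2, 'r': 3, 'k': 5, 'j': 3, 'm': 11}
del 'm' → {'a': 2, 'r': 3, 'k': 5, 'j': 3}
counts['u'] = 2 → {'a': 2, 'r': 3, 'k': 5, 'j': 3, 'u': 2}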